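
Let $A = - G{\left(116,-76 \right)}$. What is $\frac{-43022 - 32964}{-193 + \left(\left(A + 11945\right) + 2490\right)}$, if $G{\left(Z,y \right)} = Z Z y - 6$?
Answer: $- \frac{37993}{518452} \approx -0.073282$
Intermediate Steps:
$G{\left(Z,y \right)} = -6 + y Z^{2}$ ($G{\left(Z,y \right)} = Z^{2} y - 6 = y Z^{2} - 6 = -6 + y Z^{2}$)
$A = 1022662$ ($A = - (-6 - 76 \cdot 116^{2}) = - (-6 - 1022656) = \left(-1\right) \left(-1022662\right) = 1022662$)
$\frac{-43022 - 32964}{-193 + \left(\left(A + 11945\right) + 2490\right)} = \frac{-43022 - 32964}{-193 + \left(\left(1022662 + 11945\right) + 2490\right)} = \frac{-43022 - 32964}{-193 + \left(1034607 + 2490\right)} = - \frac{75986}{-193 + 1037097} = - \frac{75986}{1036904} = \left(-75986\right) \frac{1}{1036904} = - \frac{37993}{518452}$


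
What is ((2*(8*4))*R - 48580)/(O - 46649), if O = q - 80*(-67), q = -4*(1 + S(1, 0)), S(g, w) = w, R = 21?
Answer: 6748/5899 ≈ 1.1439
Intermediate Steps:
q = -4 (q = -4*(1 + 0) = -4*1 = -4)
O = 5356 (O = -4 - 80*(-67) = -4 + 5360 = 5356)
((2*(8*4))*R - 48580)/(O - 46649) = ((2*(8*4))*21 - 48580)/(5356 - 46649) = ((2*32)*21 - 48580)/(-41293) = (64*21 - 48580)*(-1/41293) = (1344 - 48580)*(-1/41293) = -47236*(-1/41293) = 6748/5899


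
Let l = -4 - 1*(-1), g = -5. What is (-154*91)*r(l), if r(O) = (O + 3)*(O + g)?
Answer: 0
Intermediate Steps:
l = -3 (l = -4 + 1 = -3)
r(O) = (-5 + O)*(3 + O) (r(O) = (O + 3)*(O - 5) = (3 + O)*(-5 + O) = (-5 + O)*(3 + O))
(-154*91)*r(l) = (-154*91)*(-15 + (-3)**2 - 2*(-3)) = -14014*(-15 + 9 + 6) = -14014*0 = 0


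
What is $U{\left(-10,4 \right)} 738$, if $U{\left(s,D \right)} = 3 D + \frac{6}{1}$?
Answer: $13284$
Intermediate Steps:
$U{\left(s,D \right)} = 6 + 3 D$ ($U{\left(s,D \right)} = 3 D + 6 \cdot 1 = 3 D + 6 = 6 + 3 D$)
$U{\left(-10,4 \right)} 738 = \left(6 + 3 \cdot 4\right) 738 = \left(6 + 12\right) 738 = 18 \cdot 738 = 13284$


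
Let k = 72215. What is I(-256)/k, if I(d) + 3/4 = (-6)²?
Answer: 141/288860 ≈ 0.00048813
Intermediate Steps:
I(d) = 141/4 (I(d) = -¾ + (-6)² = -¾ + 36 = 141/4)
I(-256)/k = (141/4)/72215 = (141/4)*(1/72215) = 141/288860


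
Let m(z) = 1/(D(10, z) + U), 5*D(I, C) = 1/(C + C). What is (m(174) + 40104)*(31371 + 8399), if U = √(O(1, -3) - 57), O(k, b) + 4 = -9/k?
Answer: 477240*(-3487*I + 5815080*√70)/(-I + 1740*√70) ≈ 1.5949e+9 - 4753.4*I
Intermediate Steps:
D(I, C) = 1/(10*C) (D(I, C) = 1/(5*(C + C)) = 1/(5*((2*C))) = (1/(2*C))/5 = 1/(10*C))
O(k, b) = -4 - 9/k
U = I*√70 (U = √((-4 - 9/1) - 57) = √((-4 - 9*1) - 57) = √((-4 - 9) - 57) = √(-13 - 57) = √(-70) = I*√70 ≈ 8.3666*I)
m(z) = 1/(1/(10*z) + I*√70)
(m(174) + 40104)*(31371 + 8399) = (10*174/(1 + 10*I*174*√70) + 40104)*(31371 + 8399) = (10*174/(1 + 1740*I*√70) + 40104)*39770 = (1740/(1 + 1740*I*√70) + 40104)*39770 = (40104 + 1740/(1 + 1740*I*√70))*39770 = 1594936080 + 69199800/(1 + 1740*I*√70)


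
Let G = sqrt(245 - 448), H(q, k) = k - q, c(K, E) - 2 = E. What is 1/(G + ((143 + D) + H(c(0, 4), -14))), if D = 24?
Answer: 21/3116 - I*sqrt(203)/21812 ≈ 0.0067394 - 0.00065321*I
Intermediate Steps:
c(K, E) = 2 + E
G = I*sqrt(203) (G = sqrt(-203) = I*sqrt(203) ≈ 14.248*I)
1/(G + ((143 + D) + H(c(0, 4), -14))) = 1/(I*sqrt(203) + ((143 + 24) + (-14 - (2 + 4)))) = 1/(I*sqrt(203) + (167 + (-14 - 1*6))) = 1/(I*sqrt(203) + (167 + (-14 - 6))) = 1/(I*sqrt(203) + (167 - 20)) = 1/(I*sqrt(203) + 147) = 1/(147 + I*sqrt(203))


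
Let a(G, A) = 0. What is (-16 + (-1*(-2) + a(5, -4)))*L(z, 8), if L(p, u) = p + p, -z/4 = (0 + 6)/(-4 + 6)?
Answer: 336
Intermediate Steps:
z = -12 (z = -4*(0 + 6)/(-4 + 6) = -24/2 = -4*3 = -12)
L(p, u) = 2*p
(-16 + (-1*(-2) + a(5, -4)))*L(z, 8) = (-16 + (-1*(-2) + 0))*(2*(-12)) = (-16 + (2 + 0))*(-24) = (-16 + 2)*(-24) = -14*(-24) = 336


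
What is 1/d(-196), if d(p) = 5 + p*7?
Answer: -1/1367 ≈ -0.00073153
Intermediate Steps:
d(p) = 5 + 7*p
1/d(-196) = 1/(5 + 7*(-196)) = 1/(5 - 1372) = 1/(-1367) = -1/1367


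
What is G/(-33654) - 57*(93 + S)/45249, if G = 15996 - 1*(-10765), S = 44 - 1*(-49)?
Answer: -522569399/507603282 ≈ -1.0295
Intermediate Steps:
S = 93 (S = 44 + 49 = 93)
G = 26761 (G = 15996 + 10765 = 26761)
G/(-33654) - 57*(93 + S)/45249 = 26761/(-33654) - 57*(93 + 93)/45249 = 26761*(-1/33654) - 57*186*(1/45249) = -26761/33654 - 10602*1/45249 = -26761/33654 - 3534/15083 = -522569399/507603282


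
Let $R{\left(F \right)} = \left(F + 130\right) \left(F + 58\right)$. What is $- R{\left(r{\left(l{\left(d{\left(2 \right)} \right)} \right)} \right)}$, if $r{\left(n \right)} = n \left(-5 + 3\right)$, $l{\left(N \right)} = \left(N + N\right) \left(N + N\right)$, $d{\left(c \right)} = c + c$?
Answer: $140$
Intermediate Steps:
$d{\left(c \right)} = 2 c$
$l{\left(N \right)} = 4 N^{2}$ ($l{\left(N \right)} = 2 N 2 N = 4 N^{2}$)
$r{\left(n \right)} = - 2 n$ ($r{\left(n \right)} = n \left(-2\right) = - 2 n$)
$R{\left(F \right)} = \left(58 + F\right) \left(130 + F\right)$ ($R{\left(F \right)} = \left(130 + F\right) \left(58 + F\right) = \left(58 + F\right) \left(130 + F\right)$)
$- R{\left(r{\left(l{\left(d{\left(2 \right)} \right)} \right)} \right)} = - (7540 + \left(- 2 \cdot 4 \left(2 \cdot 2\right)^{2}\right)^{2} + 188 \left(- 2 \cdot 4 \left(2 \cdot 2\right)^{2}\right)) = - (7540 + \left(- 2 \cdot 4 \cdot 4^{2}\right)^{2} + 188 \left(- 2 \cdot 4 \cdot 4^{2}\right)) = - (7540 + \left(- 2 \cdot 4 \cdot 16\right)^{2} + 188 \left(- 2 \cdot 4 \cdot 16\right)) = - (7540 + \left(\left(-2\right) 64\right)^{2} + 188 \left(\left(-2\right) 64\right)) = - (7540 + \left(-128\right)^{2} + 188 \left(-128\right)) = - (7540 + 16384 - 24064) = \left(-1\right) \left(-140\right) = 140$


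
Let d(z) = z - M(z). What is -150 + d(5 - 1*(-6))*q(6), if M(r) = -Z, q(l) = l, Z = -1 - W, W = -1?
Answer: -84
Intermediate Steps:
Z = 0 (Z = -1 - 1*(-1) = -1 + 1 = 0)
M(r) = 0 (M(r) = -1*0 = 0)
d(z) = z (d(z) = z - 1*0 = z + 0 = z)
-150 + d(5 - 1*(-6))*q(6) = -150 + (5 - 1*(-6))*6 = -150 + (5 + 6)*6 = -150 + 11*6 = -150 + 66 = -84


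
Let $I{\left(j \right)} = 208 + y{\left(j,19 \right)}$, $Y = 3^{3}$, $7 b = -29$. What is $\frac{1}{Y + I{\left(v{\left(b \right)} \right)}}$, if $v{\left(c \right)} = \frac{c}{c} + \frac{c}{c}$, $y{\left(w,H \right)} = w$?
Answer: $\frac{1}{237} \approx 0.0042194$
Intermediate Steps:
$b = - \frac{29}{7}$ ($b = \frac{1}{7} \left(-29\right) = - \frac{29}{7} \approx -4.1429$)
$v{\left(c \right)} = 2$ ($v{\left(c \right)} = 1 + 1 = 2$)
$Y = 27$
$I{\left(j \right)} = 208 + j$
$\frac{1}{Y + I{\left(v{\left(b \right)} \right)}} = \frac{1}{27 + \left(208 + 2\right)} = \frac{1}{27 + 210} = \frac{1}{237}$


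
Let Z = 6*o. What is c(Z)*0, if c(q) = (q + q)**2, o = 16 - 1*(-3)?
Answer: 0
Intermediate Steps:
o = 19 (o = 16 + 3 = 19)
Z = 114 (Z = 6*19 = 114)
c(q) = 4*q**2 (c(q) = (2*q)**2 = 4*q**2)
c(Z)*0 = (4*114**2)*0 = (4*12996)*0 = 51984*0 = 0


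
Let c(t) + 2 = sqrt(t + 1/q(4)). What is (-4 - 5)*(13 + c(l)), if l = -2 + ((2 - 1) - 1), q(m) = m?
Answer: -99 - 9*I*sqrt(7)/2 ≈ -99.0 - 11.906*I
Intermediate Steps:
l = -2 (l = -2 + (1 - 1) = -2 + 0 = -2)
c(t) = -2 + sqrt(1/4 + t) (c(t) = -2 + sqrt(t + 1/4) = -2 + sqrt(1/4 + t))
(-4 - 5)*(13 + c(l)) = (-4 - 5)*(13 + (-2 + sqrt(1 + 4*(-2))/2)) = -9*(13 + (-2 + sqrt(1 - 8)/2)) = -9*(13 + (-2 + sqrt(-7)/2)) = -9*(13 + (-2 + (I*sqrt(7))/2)) = -9*(13 + (-2 + I*sqrt(7)/2)) = -9*(11 + I*sqrt(7)/2) = -99 - 9*I*sqrt(7)/2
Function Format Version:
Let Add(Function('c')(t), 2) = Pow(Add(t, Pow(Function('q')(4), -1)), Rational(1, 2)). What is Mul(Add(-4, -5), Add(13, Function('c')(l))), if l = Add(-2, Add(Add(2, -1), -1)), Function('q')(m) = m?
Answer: Add(-99, Mul(Rational(-9, 2), I, Pow(7, Rational(1, 2)))) ≈ Add(-99.000, Mul(-11.906, I))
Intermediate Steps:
l = -2 (l = Add(-2, Add(1, -1)) = Add(-2, 0) = -2)
Function('c')(t) = Add(-2, Pow(Add(Rational(1, 4), t), Rational(1, 2))) (Function('c')(t) = Add(-2, Pow(Add(t, Pow(4, -1)), Rational(1, 2))) = Add(-2, Pow(Add(t, Rational(1, 4)), Rational(1, 2))) = Add(-2, Pow(Add(Rational(1, 4), t), Rational(1, 2))))
Mul(Add(-4, -5), Add(13, Function('c')(l))) = Mul(Add(-4, -5), Add(13, Add(-2, Mul(Rational(1, 2), Pow(Add(1, Mul(4, -2)), Rational(1, 2)))))) = Mul(-9, Add(13, Add(-2, Mul(Rational(1, 2), Pow(Add(1, -8), Rational(1, 2)))))) = Mul(-9, Add(13, Add(-2, Mul(Rational(1, 2), Pow(-7, Rational(1, 2)))))) = Mul(-9, Add(13, Add(-2, Mul(Rational(1, 2), Mul(I, Pow(7, Rational(1, 2))))))) = Mul(-9, Add(13, Add(-2, Mul(Rational(1, 2), I, Pow(7, Rational(1, 2)))))) = Mul(-9, Add(11, Mul(Rational(1, 2), I, Pow(7, Rational(1, 2))))) = Add(-99, Mul(Rational(-9, 2), I, Pow(7, Rational(1, 2))))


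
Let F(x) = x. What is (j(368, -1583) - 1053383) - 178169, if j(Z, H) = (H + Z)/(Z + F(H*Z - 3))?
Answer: -716983710593/582179 ≈ -1.2316e+6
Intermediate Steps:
j(Z, H) = (H + Z)/(-3 + Z + H*Z) (j(Z, H) = (H + Z)/(Z + (H*Z - 3)) = (H + Z)/(Z + (-3 + H*Z)) = (H + Z)/(-3 + Z + H*Z))
(j(368, -1583) - 1053383) - 178169 = ((-1583 + 368)/(-3 + 368 - 1583*368) - 1053383) - 178169 = (-1215/(-3 + 368 - 582544) - 1053383) - 178169 = (-1215/(-582179) - 1053383) - 178169 = (-1/582179*(-1215) - 1053383) - 178169 = (1215/582179 - 1053383) - 178169 = -613257460342/582179 - 178169 = -716983710593/582179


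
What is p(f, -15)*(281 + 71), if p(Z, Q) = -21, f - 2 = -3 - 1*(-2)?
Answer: -7392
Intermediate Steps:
f = 1 (f = 2 + (-3 - 1*(-2)) = 2 + (-3 + 2) = 2 - 1 = 1)
p(f, -15)*(281 + 71) = -21*(281 + 71) = -21*352 = -7392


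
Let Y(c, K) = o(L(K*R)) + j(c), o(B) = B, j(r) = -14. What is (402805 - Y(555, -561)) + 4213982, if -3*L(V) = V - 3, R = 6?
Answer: 4615678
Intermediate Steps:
L(V) = 1 - V/3 (L(V) = -(V - 3)/3 = -(-3 + V)/3 = 1 - V/3)
Y(c, K) = -13 - 2*K (Y(c, K) = (1 - K*6/3) - 14 = (1 - 2*K) - 14 = -13 - 2*K)
(402805 - Y(555, -561)) + 4213982 = (402805 - (-13 - 2*(-561))) + 4213982 = (402805 - (-13 + 1122)) + 4213982 = (402805 - 1*1109) + 4213982 = (402805 - 1109) + 4213982 = 401696 + 4213982 = 4615678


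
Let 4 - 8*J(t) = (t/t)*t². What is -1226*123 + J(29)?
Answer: -1207221/8 ≈ -1.5090e+5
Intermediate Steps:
J(t) = ½ - t²/8 (J(t) = ½ - t/t*t²/8 = ½ - t²/8)
-1226*123 + J(29) = -1226*123 + (½ - ⅛*29²) = -150798 + (½ - ⅛*841) = -150798 + (½ - 841/8) = -150798 - 837/8 = -1207221/8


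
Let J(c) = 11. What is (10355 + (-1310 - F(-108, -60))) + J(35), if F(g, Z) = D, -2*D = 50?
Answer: 9081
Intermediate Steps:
D = -25 (D = -1/2*50 = -25)
F(g, Z) = -25
(10355 + (-1310 - F(-108, -60))) + J(35) = (10355 + (-1310 - 1*(-25))) + 11 = (10355 + (-1310 + 25)) + 11 = (10355 - 1285) + 11 = 9070 + 11 = 9081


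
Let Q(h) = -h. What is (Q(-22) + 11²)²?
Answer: 20449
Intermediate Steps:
(Q(-22) + 11²)² = (-1*(-22) + 11²)² = (22 + 121)² = 143² = 20449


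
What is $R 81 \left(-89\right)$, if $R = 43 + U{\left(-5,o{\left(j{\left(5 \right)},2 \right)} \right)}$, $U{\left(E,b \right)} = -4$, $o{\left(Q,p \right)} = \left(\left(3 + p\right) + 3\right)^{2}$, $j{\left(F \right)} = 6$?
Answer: $-281151$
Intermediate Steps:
$o{\left(Q,p \right)} = \left(6 + p\right)^{2}$
$R = 39$ ($R = 43 - 4 = 39$)
$R 81 \left(-89\right) = 39 \cdot 81 \left(-89\right) = 3159 \left(-89\right) = -281151$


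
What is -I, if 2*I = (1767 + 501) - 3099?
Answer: 831/2 ≈ 415.50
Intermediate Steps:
I = -831/2 (I = ((1767 + 501) - 3099)/2 = (2268 - 3099)/2 = (½)*(-831) = -831/2 ≈ -415.50)
-I = -1*(-831/2) = 831/2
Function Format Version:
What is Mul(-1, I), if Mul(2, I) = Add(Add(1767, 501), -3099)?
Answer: Rational(831, 2) ≈ 415.50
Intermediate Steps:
I = Rational(-831, 2) (I = Mul(Rational(1, 2), Add(Add(1767, 501), -3099)) = Mul(Rational(1, 2), Add(2268, -3099)) = Mul(Rational(1, 2), -831) = Rational(-831, 2) ≈ -415.50)
Mul(-1, I) = Mul(-1, Rational(-831, 2)) = Rational(831, 2)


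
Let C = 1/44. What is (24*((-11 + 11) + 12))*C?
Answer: 72/11 ≈ 6.5455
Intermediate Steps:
C = 1/44 ≈ 0.022727
(24*((-11 + 11) + 12))*C = (24*((-11 + 11) + 12))*(1/44) = (24*(0 + 12))*(1/44) = (24*12)*(1/44) = 288*(1/44) = 72/11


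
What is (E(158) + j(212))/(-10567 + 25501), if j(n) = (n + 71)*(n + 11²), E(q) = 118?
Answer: 94357/14934 ≈ 6.3183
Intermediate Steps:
j(n) = (71 + n)*(121 + n) (j(n) = (71 + n)*(n + 121) = (71 + n)*(121 + n))
(E(158) + j(212))/(-10567 + 25501) = (118 + (8591 + 212² + 192*212))/(-10567 + 25501) = (118 + (8591 + 44944 + 40704))/14934 = (118 + 94239)*(1/14934) = 94357*(1/14934) = 94357/14934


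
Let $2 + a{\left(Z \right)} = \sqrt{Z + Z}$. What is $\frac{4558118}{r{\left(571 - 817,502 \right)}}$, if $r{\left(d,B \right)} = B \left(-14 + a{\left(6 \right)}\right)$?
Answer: $- \frac{9116236}{15311} - \frac{2279059 \sqrt{3}}{30622} \approx -724.31$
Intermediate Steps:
$a{\left(Z \right)} = -2 + \sqrt{2} \sqrt{Z}$ ($a{\left(Z \right)} = -2 + \sqrt{Z + Z} = -2 + \sqrt{2 Z} = -2 + \sqrt{2} \sqrt{Z}$)
$r{\left(d,B \right)} = B \left(-16 + 2 \sqrt{3}\right)$ ($r{\left(d,B \right)} = B \left(-14 - \left(2 - \sqrt{2} \sqrt{6}\right)\right) = B \left(-14 - \left(2 - 2 \sqrt{3}\right)\right) = B \left(-16 + 2 \sqrt{3}\right)$)
$\frac{4558118}{r{\left(571 - 817,502 \right)}} = \frac{4558118}{2 \cdot 502 \left(-8 + \sqrt{3}\right)} = \frac{4558118}{-8032 + 1004 \sqrt{3}}$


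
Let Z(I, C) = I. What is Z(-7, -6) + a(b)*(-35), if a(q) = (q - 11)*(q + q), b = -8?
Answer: -10647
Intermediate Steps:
a(q) = 2*q*(-11 + q) (a(q) = (-11 + q)*(2*q) = 2*q*(-11 + q))
Z(-7, -6) + a(b)*(-35) = -7 + (2*(-8)*(-11 - 8))*(-35) = -7 + (2*(-8)*(-19))*(-35) = -7 + 304*(-35) = -7 - 10640 = -10647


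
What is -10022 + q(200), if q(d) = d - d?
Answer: -10022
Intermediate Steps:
q(d) = 0
-10022 + q(200) = -10022 + 0 = -10022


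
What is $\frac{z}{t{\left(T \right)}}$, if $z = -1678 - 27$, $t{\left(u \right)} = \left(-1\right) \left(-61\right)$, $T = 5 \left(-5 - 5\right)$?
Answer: $- \frac{1705}{61} \approx -27.951$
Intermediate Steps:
$T = -50$ ($T = 5 \left(-10\right) = -50$)
$t{\left(u \right)} = 61$
$z = -1705$ ($z = -1678 - 27 = -1705$)
$\frac{z}{t{\left(T \right)}} = - \frac{1705}{61}$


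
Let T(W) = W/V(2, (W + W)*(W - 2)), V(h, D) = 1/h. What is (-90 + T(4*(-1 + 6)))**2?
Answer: 2500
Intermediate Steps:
T(W) = 2*W (T(W) = W/(1/2) = W*2 = 2*W)
(-90 + T(4*(-1 + 6)))**2 = (-90 + 2*(4*(-1 + 6)))**2 = (-90 + 2*(4*5))**2 = (-90 + 2*20)**2 = (-90 + 40)**2 = (-50)**2 = 2500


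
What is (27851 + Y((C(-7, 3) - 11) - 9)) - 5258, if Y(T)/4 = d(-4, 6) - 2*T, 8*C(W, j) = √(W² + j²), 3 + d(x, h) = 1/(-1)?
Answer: 22737 - √58 ≈ 22729.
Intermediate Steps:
d(x, h) = -4 (d(x, h) = -3 + 1/(-1) = -3 - 1 = -4)
C(W, j) = √(W² + j²)/8
Y(T) = -16 - 8*T (Y(T) = 4*(-4 - 2*T) = -16 - 8*T)
(27851 + Y((C(-7, 3) - 11) - 9)) - 5258 = (27851 + (-16 - 8*((√((-7)² + 3²)/8 - 11) - 9))) - 5258 = (27851 + (-16 - 8*((√(49 + 9)/8 - 11) - 9))) - 5258 = (27851 + (-16 - 8*((√58/8 - 11) - 9))) - 5258 = (27851 + (-16 - 8*((-11 + √58/8) - 9))) - 5258 = (27851 + (-16 - 8*(-20 + √58/8))) - 5258 = (27851 + (-16 + (160 - √58))) - 5258 = (27851 + (144 - √58)) - 5258 = (27995 - √58) - 5258 = 22737 - √58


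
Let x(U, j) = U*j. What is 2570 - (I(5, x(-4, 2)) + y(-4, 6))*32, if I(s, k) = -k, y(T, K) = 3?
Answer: 2218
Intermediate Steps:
2570 - (I(5, x(-4, 2)) + y(-4, 6))*32 = 2570 - (-(-4)*2 + 3)*32 = 2570 - (-1*(-8) + 3)*32 = 2570 - (8 + 3)*32 = 2570 - 11*32 = 2570 - 1*352 = 2570 - 352 = 2218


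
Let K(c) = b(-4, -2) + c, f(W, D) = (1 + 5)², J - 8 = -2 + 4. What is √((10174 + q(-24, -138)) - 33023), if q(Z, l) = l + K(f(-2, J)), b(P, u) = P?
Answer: I*√22955 ≈ 151.51*I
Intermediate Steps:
J = 10 (J = 8 + (-2 + 4) = 8 + 2 = 10)
f(W, D) = 36 (f(W, D) = 6² = 36)
K(c) = -4 + c
q(Z, l) = 32 + l (q(Z, l) = l + (-4 + 36) = l + 32 = 32 + l)
√((10174 + q(-24, -138)) - 33023) = √((10174 + (32 - 138)) - 33023) = √((10174 - 106) - 33023) = √(10068 - 33023) = √(-22955) = I*√22955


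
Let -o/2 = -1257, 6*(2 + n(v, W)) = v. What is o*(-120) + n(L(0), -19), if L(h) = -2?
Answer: -905047/3 ≈ -3.0168e+5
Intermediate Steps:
n(v, W) = -2 + v/6
o = 2514 (o = -2*(-1257) = 2514)
o*(-120) + n(L(0), -19) = 2514*(-120) + (-2 + (⅙)*(-2)) = -301680 + (-2 - ⅓) = -301680 - 7/3 = -905047/3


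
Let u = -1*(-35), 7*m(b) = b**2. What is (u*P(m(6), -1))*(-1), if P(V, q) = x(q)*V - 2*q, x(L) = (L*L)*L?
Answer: 110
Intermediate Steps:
x(L) = L**3 (x(L) = L**2*L = L**3)
m(b) = b**2/7
P(V, q) = -2*q + V*q**3 (P(V, q) = q**3*V - 2*q = V*q**3 - 2*q = -2*q + V*q**3)
u = 35
(u*P(m(6), -1))*(-1) = (35*(-(-2 + ((1/7)*6**2)*(-1)**2)))*(-1) = (35*(-(-2 + ((1/7)*36)*1)))*(-1) = (35*(-(-2 + (36/7)*1)))*(-1) = (35*(-(-2 + 36/7)))*(-1) = (35*(-1*22/7))*(-1) = (35*(-22/7))*(-1) = -110*(-1) = 110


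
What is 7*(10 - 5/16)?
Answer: 1085/16 ≈ 67.813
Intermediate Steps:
7*(10 - 5/16) = 7*(155/16) = 1085/16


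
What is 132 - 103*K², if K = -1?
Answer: 29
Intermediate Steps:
132 - 103*K² = 132 - 103*(-1)² = 132 - 103*1 = 132 - 103 = 29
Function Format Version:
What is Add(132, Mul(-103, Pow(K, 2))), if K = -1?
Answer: 29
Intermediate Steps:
Add(132, Mul(-103, Pow(K, 2))) = Add(132, Mul(-103, Pow(-1, 2))) = Add(132, Mul(-103, 1)) = Add(132, -103) = 29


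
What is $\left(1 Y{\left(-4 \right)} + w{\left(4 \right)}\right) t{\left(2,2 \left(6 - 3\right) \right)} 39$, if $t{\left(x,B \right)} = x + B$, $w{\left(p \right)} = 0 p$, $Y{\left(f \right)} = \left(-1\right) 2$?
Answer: $-624$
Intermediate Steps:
$Y{\left(f \right)} = -2$
$w{\left(p \right)} = 0$
$t{\left(x,B \right)} = B + x$
$\left(1 Y{\left(-4 \right)} + w{\left(4 \right)}\right) t{\left(2,2 \left(6 - 3\right) \right)} 39 = \left(1 \left(-2\right) + 0\right) \left(2 \left(6 - 3\right) + 2\right) 39 = \left(-2 + 0\right) \left(2 \cdot 3 + 2\right) 39 = - 2 \left(6 + 2\right) 39 = \left(-2\right) 8 \cdot 39 = \left(-16\right) 39 = -624$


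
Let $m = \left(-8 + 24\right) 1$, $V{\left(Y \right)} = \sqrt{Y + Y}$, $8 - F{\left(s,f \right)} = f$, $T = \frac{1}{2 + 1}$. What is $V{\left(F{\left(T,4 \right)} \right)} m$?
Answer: $32 \sqrt{2} \approx 45.255$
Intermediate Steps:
$T = \frac{1}{3} \approx 0.33333$
$F{\left(s,f \right)} = 8 - f$
$V{\left(Y \right)} = \sqrt{2} \sqrt{Y}$ ($V{\left(Y \right)} = \sqrt{2 Y} = \sqrt{2} \sqrt{Y}$)
$m = 16$ ($m = 16 \cdot 1 = 16$)
$V{\left(F{\left(T,4 \right)} \right)} m = \sqrt{2} \sqrt{8 - 4} \cdot 16 = \sqrt{2} \sqrt{4} \cdot 16 = \sqrt{2} \cdot 2 \cdot 16 = 2 \sqrt{2} \cdot 16 = 32 \sqrt{2}$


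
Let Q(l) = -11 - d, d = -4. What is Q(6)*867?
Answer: -6069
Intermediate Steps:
Q(l) = -7 (Q(l) = -11 - 1*(-4) = -11 + 4 = -7)
Q(6)*867 = -7*867 = -6069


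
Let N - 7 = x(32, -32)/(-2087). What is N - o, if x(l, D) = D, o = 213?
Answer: -429890/2087 ≈ -205.98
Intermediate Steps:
N = 14641/2087 (N = 7 - 32/(-2087) = 7 - 32*(-1/2087) = 7 + 32/2087 = 14641/2087 ≈ 7.0153)
N - o = 14641/2087 - 1*213 = 14641/2087 - 213 = -429890/2087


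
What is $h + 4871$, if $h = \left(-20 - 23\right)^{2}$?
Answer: $6720$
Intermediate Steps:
$h = 1849$ ($h = \left(-43\right)^{2} = 1849$)
$h + 4871 = 1849 + 4871 = 6720$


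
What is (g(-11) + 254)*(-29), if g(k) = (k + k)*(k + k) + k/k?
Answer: -21431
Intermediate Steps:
g(k) = 1 + 4*k² (g(k) = (2*k)*(2*k) + 1 = 4*k² + 1 = 1 + 4*k²)
(g(-11) + 254)*(-29) = ((1 + 4*(-11)²) + 254)*(-29) = ((1 + 4*121) + 254)*(-29) = ((1 + 484) + 254)*(-29) = (485 + 254)*(-29) = 739*(-29) = -21431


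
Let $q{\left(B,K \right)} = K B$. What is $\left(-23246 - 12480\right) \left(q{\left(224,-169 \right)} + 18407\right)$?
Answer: $694834974$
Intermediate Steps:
$q{\left(B,K \right)} = B K$
$\left(-23246 - 12480\right) \left(q{\left(224,-169 \right)} + 18407\right) = \left(-23246 - 12480\right) \left(224 \left(-169\right) + 18407\right) = - 35726 \left(-37856 + 18407\right) = \left(-35726\right) \left(-19449\right) = 694834974$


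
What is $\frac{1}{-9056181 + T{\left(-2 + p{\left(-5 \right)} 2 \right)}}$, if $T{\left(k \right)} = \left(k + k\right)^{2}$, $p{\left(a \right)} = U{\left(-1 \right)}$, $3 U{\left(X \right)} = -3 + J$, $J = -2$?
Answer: $- \frac{9}{81504605} \approx -1.1042 \cdot 10^{-7}$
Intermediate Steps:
$U{\left(X \right)} = - \frac{5}{3}$ ($U{\left(X \right)} = \frac{-3 - 2}{3} = \frac{1}{3} \left(-5\right) = - \frac{5}{3}$)
$p{\left(a \right)} = - \frac{5}{3}$
$T{\left(k \right)} = 4 k^{2}$ ($T{\left(k \right)} = \left(2 k\right)^{2} = 4 k^{2}$)
$\frac{1}{-9056181 + T{\left(-2 + p{\left(-5 \right)} 2 \right)}} = \frac{1}{-9056181 + 4 \left(-2 - \frac{10}{3}\right)^{2}} = \frac{1}{-9056181 + 4 \left(- \frac{16}{3}\right)^{2}} = \frac{1}{-9056181 + 4 \cdot \frac{256}{9}} = \frac{1}{-9056181 + \frac{1024}{9}} = \frac{1}{- \frac{81504605}{9}} = - \frac{9}{81504605}$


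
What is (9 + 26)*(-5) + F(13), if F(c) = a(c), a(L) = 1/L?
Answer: -2274/13 ≈ -174.92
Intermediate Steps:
F(c) = 1/c
(9 + 26)*(-5) + F(13) = (9 + 26)*(-5) + 1/13 = 35*(-5) + 1/13 = -175 + 1/13 = -2274/13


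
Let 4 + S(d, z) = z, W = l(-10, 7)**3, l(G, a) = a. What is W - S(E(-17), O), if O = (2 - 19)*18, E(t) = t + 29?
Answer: 653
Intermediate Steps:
E(t) = 29 + t
O = -306 (O = -17*18 = -306)
W = 343 (W = 7**3 = 343)
S(d, z) = -4 + z
W - S(E(-17), O) = 343 - (-4 - 306) = 343 - 1*(-310) = 343 + 310 = 653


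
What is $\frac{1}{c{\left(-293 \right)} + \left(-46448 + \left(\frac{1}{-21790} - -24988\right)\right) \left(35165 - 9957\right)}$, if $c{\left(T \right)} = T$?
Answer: $- \frac{10895}{5893802498439} \approx -1.8486 \cdot 10^{-9}$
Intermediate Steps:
$\frac{1}{c{\left(-293 \right)} + \left(-46448 + \left(\frac{1}{-21790} - -24988\right)\right) \left(35165 - 9957\right)} = \frac{1}{-293 + \left(-46448 + \left(\frac{1}{-21790} - -24988\right)\right) \left(35165 - 9957\right)} = \frac{1}{-293 + \left(-46448 + \left(- \frac{1}{21790} + 24988\right)\right) 25208} = \frac{1}{-293 + \left(-46448 + \frac{544488519}{21790}\right) 25208} = \frac{1}{-293 - \frac{5893799306204}{10895}} = \frac{1}{- \frac{5893802498439}{10895}} = - \frac{10895}{5893802498439}$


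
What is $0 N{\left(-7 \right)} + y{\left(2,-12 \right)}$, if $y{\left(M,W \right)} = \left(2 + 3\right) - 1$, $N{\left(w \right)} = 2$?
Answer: $4$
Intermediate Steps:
$y{\left(M,W \right)} = 4$ ($y{\left(M,W \right)} = 5 - 1 = 4$)
$0 N{\left(-7 \right)} + y{\left(2,-12 \right)} = 0 \cdot 2 + 4 = 0 + 4 = 4$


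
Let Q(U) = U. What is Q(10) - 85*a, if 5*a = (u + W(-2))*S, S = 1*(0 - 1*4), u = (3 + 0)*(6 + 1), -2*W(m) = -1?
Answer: 1472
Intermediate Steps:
W(m) = ½ (W(m) = -½*(-1) = ½)
u = 21 (u = 3*7 = 21)
S = -4 (S = 1*(0 - 4) = 1*(-4) = -4)
a = -86/5 (a = ((21 + ½)*(-4))/5 = ((43/2)*(-4))/5 = (⅕)*(-86) = -86/5 ≈ -17.200)
Q(10) - 85*a = 10 - 85*(-86/5) = 10 + 1462 = 1472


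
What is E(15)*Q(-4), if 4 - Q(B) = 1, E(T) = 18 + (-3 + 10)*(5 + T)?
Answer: 474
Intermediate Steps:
E(T) = 53 + 7*T (E(T) = 18 + 7*(5 + T) = 18 + (35 + 7*T) = 53 + 7*T)
Q(B) = 3 (Q(B) = 4 - 1*1 = 4 - 1 = 3)
E(15)*Q(-4) = (53 + 7*15)*3 = (53 + 105)*3 = 158*3 = 474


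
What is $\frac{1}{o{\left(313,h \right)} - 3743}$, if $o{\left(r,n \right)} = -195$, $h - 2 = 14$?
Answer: $- \frac{1}{3938} \approx -0.00025394$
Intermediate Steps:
$h = 16$ ($h = 2 + 14 = 16$)
$\frac{1}{o{\left(313,h \right)} - 3743} = \frac{1}{-195 - 3743} = \frac{1}{-3938} = - \frac{1}{3938}$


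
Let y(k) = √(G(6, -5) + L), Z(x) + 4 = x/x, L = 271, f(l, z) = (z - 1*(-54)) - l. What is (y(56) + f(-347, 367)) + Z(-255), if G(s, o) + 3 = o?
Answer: 765 + √263 ≈ 781.22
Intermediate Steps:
f(l, z) = 54 + z - l (f(l, z) = (z + 54) - l = (54 + z) - l = 54 + z - l)
G(s, o) = -3 + o
Z(x) = -3 (Z(x) = -4 + x/x = -4 + 1 = -3)
y(k) = √263 (y(k) = √((-3 - 5) + 271) = √(-8 + 271) = √263)
(y(56) + f(-347, 367)) + Z(-255) = (√263 + (54 + 367 - 1*(-347))) - 3 = (√263 + (54 + 367 + 347)) - 3 = (√263 + 768) - 3 = (768 + √263) - 3 = 765 + √263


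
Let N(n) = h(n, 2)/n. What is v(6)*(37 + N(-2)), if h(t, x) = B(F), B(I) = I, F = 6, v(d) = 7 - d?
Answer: 34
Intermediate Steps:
h(t, x) = 6
N(n) = 6/n
v(6)*(37 + N(-2)) = (7 - 1*6)*(37 + 6/(-2)) = (7 - 6)*(37 + 6*(-½)) = 1*(37 - 3) = 1*34 = 34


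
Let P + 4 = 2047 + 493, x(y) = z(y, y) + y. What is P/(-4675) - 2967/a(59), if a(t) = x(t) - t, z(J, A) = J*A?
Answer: -22698541/16273675 ≈ -1.3948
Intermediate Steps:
z(J, A) = A*J
x(y) = y + y**2 (x(y) = y*y + y = y**2 + y = y + y**2)
a(t) = -t + t*(1 + t) (a(t) = t*(1 + t) - t = -t + t*(1 + t))
P = 2536 (P = -4 + (2047 + 493) = -4 + 2540 = 2536)
P/(-4675) - 2967/a(59) = 2536/(-4675) - 2967/(59**2) = 2536*(-1/4675) - 2967/3481 = -2536/4675 - 2967*1/3481 = -2536/4675 - 2967/3481 = -22698541/16273675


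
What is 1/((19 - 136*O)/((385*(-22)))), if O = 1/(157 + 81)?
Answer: -59290/129 ≈ -459.61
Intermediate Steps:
O = 1/238 ≈ 0.0042017
1/((19 - 136*O)/((385*(-22)))) = 1/((19 - 136*1/238)/((385*(-22)))) = 1/((19 - 4/7)/(-8470)) = 1/((129/7)*(-1/8470)) = 1/(-129/59290) = -59290/129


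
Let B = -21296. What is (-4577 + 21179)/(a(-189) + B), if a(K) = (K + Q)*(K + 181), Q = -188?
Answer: -8301/9140 ≈ -0.90821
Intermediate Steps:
a(K) = (-188 + K)*(181 + K) (a(K) = (K - 188)*(K + 181) = (-188 + K)*(181 + K))
(-4577 + 21179)/(a(-189) + B) = (-4577 + 21179)/((-34028 + (-189)**2 - 7*(-189)) - 21296) = 16602/((-34028 + 35721 + 1323) - 21296) = 16602/(3016 - 21296) = 16602/(-18280) = 16602*(-1/18280) = -8301/9140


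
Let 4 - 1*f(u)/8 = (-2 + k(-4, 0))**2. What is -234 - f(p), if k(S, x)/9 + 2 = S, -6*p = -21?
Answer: 24822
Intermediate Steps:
p = 7/2 (p = -1/6*(-21) = 7/2 ≈ 3.5000)
k(S, x) = -18 + 9*S
f(u) = -25056 (f(u) = 32 - 8*(-2 + (-18 + 9*(-4)))**2 = 32 - 8*(-2 + (-18 - 36))**2 = 32 - 8*(-2 - 54)**2 = 32 - 8*(-56)**2 = 32 - 8*3136 = 32 - 25088 = -25056)
-234 - f(p) = -234 - 1*(-25056) = -234 + 25056 = 24822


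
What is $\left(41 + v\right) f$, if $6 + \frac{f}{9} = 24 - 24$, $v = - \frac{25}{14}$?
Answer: $- \frac{14823}{7} \approx -2117.6$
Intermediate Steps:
$v = - \frac{25}{14}$ ($v = \left(-25\right) \frac{1}{14} = - \frac{25}{14} \approx -1.7857$)
$f = -54$ ($f = -54 + 9 \left(24 - 24\right) = -54 + 9 \cdot 0 = -54 + 0 = -54$)
$\left(41 + v\right) f = \left(41 - \frac{25}{14}\right) \left(-54\right) = \frac{549}{14} \left(-54\right) = - \frac{14823}{7}$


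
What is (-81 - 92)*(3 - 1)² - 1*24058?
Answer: -24750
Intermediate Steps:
(-81 - 92)*(3 - 1)² - 1*24058 = -173*2² - 24058 = -173*4 - 24058 = -692 - 24058 = -24750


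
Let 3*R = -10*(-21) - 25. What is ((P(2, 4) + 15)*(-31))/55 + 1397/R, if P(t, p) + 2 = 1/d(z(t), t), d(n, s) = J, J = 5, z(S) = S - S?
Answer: 14073/925 ≈ 15.214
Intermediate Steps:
z(S) = 0
R = 185/3 (R = (-10*(-21) - 25)/3 = (210 - 25)/3 = (⅓)*185 = 185/3 ≈ 61.667)
d(n, s) = 5
P(t, p) = -9/5 (P(t, p) = -2 + 1/5 = -2 + ⅕ = -9/5)
((P(2, 4) + 15)*(-31))/55 + 1397/R = ((-9/5 + 15)*(-31))/55 + 1397/(185/3) = ((66/5)*(-31))*(1/55) + 1397*(3/185) = -2046/5*1/55 + 4191/185 = -186/25 + 4191/185 = 14073/925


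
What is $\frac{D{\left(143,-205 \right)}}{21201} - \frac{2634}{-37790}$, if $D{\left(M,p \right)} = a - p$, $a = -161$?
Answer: $\frac{28753097}{400592895} \approx 0.071776$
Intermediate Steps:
$D{\left(M,p \right)} = -161 - p$
$\frac{D{\left(143,-205 \right)}}{21201} - \frac{2634}{-37790} = \frac{-161 - -205}{21201} - \frac{2634}{-37790} = \left(-161 + 205\right) \frac{1}{21201} - - \frac{1317}{18895} = 44 \cdot \frac{1}{21201} + \frac{1317}{18895} = \frac{44}{21201} + \frac{1317}{18895} = \frac{28753097}{400592895}$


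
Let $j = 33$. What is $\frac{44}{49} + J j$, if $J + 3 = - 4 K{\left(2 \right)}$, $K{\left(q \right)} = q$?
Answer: $- \frac{17743}{49} \approx -362.1$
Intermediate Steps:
$J = -11$ ($J = -3 - 8 = -11$)
$\frac{44}{49} + J j = \frac{44}{49} - 363 = - \frac{17743}{49}$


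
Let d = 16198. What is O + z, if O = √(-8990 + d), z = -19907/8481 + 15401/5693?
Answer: 17285330/48282333 + 2*√1802 ≈ 85.258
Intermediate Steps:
z = 17285330/48282333 (z = -19907*1/8481 + 15401*(1/5693) = -19907/8481 + 15401/5693 = 17285330/48282333 ≈ 0.35801)
O = 2*√1802 (O = √(-8990 + 16198) = √7208 = 2*√1802 ≈ 84.900)
O + z = 2*√1802 + 17285330/48282333 = 17285330/48282333 + 2*√1802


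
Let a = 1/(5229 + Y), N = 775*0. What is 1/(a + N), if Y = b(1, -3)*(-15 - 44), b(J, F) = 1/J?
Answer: 5170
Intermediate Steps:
N = 0
Y = -59 (Y = (-15 - 44)/1 = 1*(-59) = -59)
a = 1/5170 (a = 1/(5229 - 59) = 1/5170 ≈ 0.00019342)
1/(a + N) = 1/(1/5170 + 0) = 1/(1/5170) = 5170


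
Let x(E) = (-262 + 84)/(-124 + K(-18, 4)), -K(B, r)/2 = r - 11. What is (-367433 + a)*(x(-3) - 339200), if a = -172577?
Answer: 2014875699822/11 ≈ 1.8317e+11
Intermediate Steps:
K(B, r) = 22 - 2*r (K(B, r) = -2*(r - 11) = -2*(-11 + r) = 22 - 2*r)
x(E) = 89/55 (x(E) = (-262 + 84)/(-124 + (22 - 2*4)) = -178/(-124 + (22 - 8)) = -178/(-124 + 14) = -178/(-110) = -178*(-1/110) = 89/55)
(-367433 + a)*(x(-3) - 339200) = (-367433 - 172577)*(89/55 - 339200) = -540010*(-18655911/55) = 2014875699822/11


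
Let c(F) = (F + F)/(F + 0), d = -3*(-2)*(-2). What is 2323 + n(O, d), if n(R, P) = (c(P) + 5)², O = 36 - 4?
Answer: 2372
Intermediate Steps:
d = -12 (d = 6*(-2) = -12)
c(F) = 2 (c(F) = (2*F)/F = 2)
O = 32
n(R, P) = 49 (n(R, P) = (2 + 5)² = 7² = 49)
2323 + n(O, d) = 2323 + 49 = 2372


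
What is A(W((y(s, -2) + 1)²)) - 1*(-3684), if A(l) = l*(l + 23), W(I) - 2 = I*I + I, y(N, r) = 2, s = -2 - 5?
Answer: 14264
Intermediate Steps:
s = -7
W(I) = 2 + I + I² (W(I) = 2 + (I*I + I) = 2 + (I² + I) = 2 + (I + I²) = 2 + I + I²)
A(l) = l*(23 + l)
A(W((y(s, -2) + 1)²)) - 1*(-3684) = (2 + (2 + 1)² + ((2 + 1)²)²)*(23 + (2 + (2 + 1)² + ((2 + 1)²)²)) - 1*(-3684) = (2 + 3² + (3²)²)*(23 + (2 + 3² + (3²)²)) + 3684 = (2 + 9 + 9²)*(23 + (2 + 9 + 9²)) + 3684 = (2 + 9 + 81)*(23 + (2 + 9 + 81)) + 3684 = 92*(23 + 92) + 3684 = 92*115 + 3684 = 10580 + 3684 = 14264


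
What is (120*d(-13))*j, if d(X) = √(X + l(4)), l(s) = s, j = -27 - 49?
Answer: -27360*I ≈ -27360.0*I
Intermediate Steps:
j = -76
d(X) = √(4 + X) (d(X) = √(X + 4) = √(4 + X))
(120*d(-13))*j = (120*√(4 - 13))*(-76) = (120*√(-9))*(-76) = (120*(3*I))*(-76) = (360*I)*(-76) = -27360*I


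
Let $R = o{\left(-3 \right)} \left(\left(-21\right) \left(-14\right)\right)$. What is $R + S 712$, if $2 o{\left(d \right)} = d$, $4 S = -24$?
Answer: $-4713$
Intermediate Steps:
$S = -6$ ($S = \frac{1}{4} \left(-24\right) = -6$)
$o{\left(d \right)} = \frac{d}{2}$
$R = -441$ ($R = \frac{1}{2} \left(-3\right) \left(\left(-21\right) \left(-14\right)\right) = \left(- \frac{3}{2}\right) 294 = -441$)
$R + S 712 = -441 - 4272 = -4713$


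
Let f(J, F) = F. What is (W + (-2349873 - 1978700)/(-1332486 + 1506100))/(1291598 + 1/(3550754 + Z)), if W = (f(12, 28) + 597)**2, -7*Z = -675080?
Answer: 123664750785856669/408922470677260491 ≈ 0.30242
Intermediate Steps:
Z = 96440 (Z = -1/7*(-675080) = 96440)
W = 390625 (W = (28 + 597)**2 = 625**2 = 390625)
(W + (-2349873 - 1978700)/(-1332486 + 1506100))/(1291598 + 1/(3550754 + Z)) = (390625 + (-2349873 - 1978700)/(-1332486 + 1506100))/(1291598 + 1/(3550754 + 96440)) = (390625 - 4328573/173614)/(1291598 + 1/3647194) = (390625 - 4328573*1/173614)/(1291598 + 1/3647194) = (390625 - 4328573/173614)/(4710708476013/3647194) = (67813640177/173614)*(3647194/4710708476013) = 123664750785856669/408922470677260491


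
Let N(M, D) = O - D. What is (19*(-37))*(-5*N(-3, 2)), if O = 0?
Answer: -7030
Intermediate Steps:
N(M, D) = -D (N(M, D) = 0 - D = -D)
(19*(-37))*(-5*N(-3, 2)) = (19*(-37))*(-(-5)*2) = -(-3515)*(-2) = -703*10 = -7030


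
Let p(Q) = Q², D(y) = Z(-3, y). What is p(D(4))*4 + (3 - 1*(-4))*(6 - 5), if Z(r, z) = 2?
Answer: 23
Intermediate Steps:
D(y) = 2
p(D(4))*4 + (3 - 1*(-4))*(6 - 5) = 2²*4 + (3 - 1*(-4))*(6 - 5) = 4*4 + (3 + 4)*1 = 16 + 7*1 = 16 + 7 = 23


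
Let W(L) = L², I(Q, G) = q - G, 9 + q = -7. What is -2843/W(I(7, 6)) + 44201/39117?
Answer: -89816347/18932628 ≈ -4.7440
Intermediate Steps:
q = -16 (q = -9 - 7 = -16)
I(Q, G) = -16 - G
-2843/W(I(7, 6)) + 44201/39117 = -2843/(-16 - 1*6)² + 44201/39117 = -2843/(-16 - 6)² + 44201*(1/39117) = -2843/((-22)²) + 44201/39117 = -2843/484 + 44201/39117 = -89816347/18932628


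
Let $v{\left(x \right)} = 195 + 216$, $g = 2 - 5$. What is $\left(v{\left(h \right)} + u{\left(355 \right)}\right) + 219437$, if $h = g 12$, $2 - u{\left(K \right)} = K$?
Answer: $219495$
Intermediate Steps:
$g = -3$
$u{\left(K \right)} = 2 - K$
$h = -36$ ($h = \left(-3\right) 12 = -36$)
$v{\left(x \right)} = 411$
$\left(v{\left(h \right)} + u{\left(355 \right)}\right) + 219437 = \left(411 + \left(2 - 355\right)\right) + 219437 = \left(411 - 353\right) + 219437 = 58 + 219437 = 219495$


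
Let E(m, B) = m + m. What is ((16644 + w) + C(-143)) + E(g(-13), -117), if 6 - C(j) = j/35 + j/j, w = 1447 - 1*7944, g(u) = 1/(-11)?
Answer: 3910023/385 ≈ 10156.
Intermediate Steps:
g(u) = -1/11
E(m, B) = 2*m
w = -6497 (w = 1447 - 7944 = -6497)
C(j) = 5 - j/35 (C(j) = 6 - (j/35 + j/j) = 6 - (j*(1/35) + 1) = 6 - (j/35 + 1) = 6 - (1 + j/35) = 6 + (-1 - j/35) = 5 - j/35)
((16644 + w) + C(-143)) + E(g(-13), -117) = ((16644 - 6497) + (5 - 1/35*(-143))) + 2*(-1/11) = (10147 + (5 + 143/35)) - 2/11 = (10147 + 318/35) - 2/11 = 355463/35 - 2/11 = 3910023/385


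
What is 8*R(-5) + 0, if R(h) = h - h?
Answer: 0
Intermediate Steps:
R(h) = 0
8*R(-5) + 0 = 8*0 + 0 = 0 + 0 = 0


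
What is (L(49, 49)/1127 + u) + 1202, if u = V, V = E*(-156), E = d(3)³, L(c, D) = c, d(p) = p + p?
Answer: -747361/23 ≈ -32494.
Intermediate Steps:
d(p) = 2*p
E = 216 (E = (2*3)³ = 6³ = 216)
V = -33696 (V = 216*(-156) = -33696)
u = -33696
(L(49, 49)/1127 + u) + 1202 = (49/1127 - 33696) + 1202 = (49*(1/1127) - 33696) + 1202 = (1/23 - 33696) + 1202 = -775007/23 + 1202 = -747361/23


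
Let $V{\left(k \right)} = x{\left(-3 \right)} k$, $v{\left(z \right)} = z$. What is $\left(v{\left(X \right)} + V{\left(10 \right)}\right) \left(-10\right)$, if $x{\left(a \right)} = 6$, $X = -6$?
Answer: $-540$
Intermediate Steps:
$V{\left(k \right)} = 6 k$
$\left(v{\left(X \right)} + V{\left(10 \right)}\right) \left(-10\right) = \left(-6 + 6 \cdot 10\right) \left(-10\right) = \left(-6 + 60\right) \left(-10\right) = 54 \left(-10\right) = -540$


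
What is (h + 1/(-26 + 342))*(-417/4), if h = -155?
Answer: 20424243/1264 ≈ 16158.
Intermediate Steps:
(h + 1/(-26 + 342))*(-417/4) = (-155 + 1/(-26 + 342))*(-417/4) = (-155 + 1/316)*(-417*¼) = (-155 + 1/316)*(-417/4) = -48979/316*(-417/4) = 20424243/1264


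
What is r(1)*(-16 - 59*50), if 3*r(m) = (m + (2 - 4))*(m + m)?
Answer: 5932/3 ≈ 1977.3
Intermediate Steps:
r(m) = 2*m*(-2 + m)/3 (r(m) = ((m + (2 - 4))*(m + m))/3 = ((m - 2)*(2*m))/3 = ((-2 + m)*(2*m))/3 = (2*m*(-2 + m))/3 = 2*m*(-2 + m)/3)
r(1)*(-16 - 59*50) = ((2/3)*1*(-2 + 1))*(-16 - 59*50) = ((2/3)*1*(-1))*(-16 - 2950) = -2/3*(-2966) = 5932/3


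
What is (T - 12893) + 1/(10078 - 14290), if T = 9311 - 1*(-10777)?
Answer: 30305339/4212 ≈ 7195.0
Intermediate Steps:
T = 20088 (T = 9311 + 10777 = 20088)
(T - 12893) + 1/(10078 - 14290) = (20088 - 12893) + 1/(10078 - 14290) = 7195 + 1/(-4212) = 7195 - 1/4212 = 30305339/4212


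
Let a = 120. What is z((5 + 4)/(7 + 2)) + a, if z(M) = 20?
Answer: 140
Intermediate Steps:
z((5 + 4)/(7 + 2)) + a = 20 + 120 = 140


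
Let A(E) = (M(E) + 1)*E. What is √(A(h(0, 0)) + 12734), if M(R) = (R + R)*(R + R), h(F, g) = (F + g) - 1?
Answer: √12729 ≈ 112.82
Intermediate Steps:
h(F, g) = -1 + F + g
M(R) = 4*R² (M(R) = (2*R)*(2*R) = 4*R²)
A(E) = E*(1 + 4*E²) (A(E) = (4*E² + 1)*E = (1 + 4*E²)*E = E*(1 + 4*E²))
√(A(h(0, 0)) + 12734) = √(((-1 + 0 + 0) + 4*(-1 + 0 + 0)³) + 12734) = √((-1 + 4*(-1)³) + 12734) = √((-1 + 4*(-1)) + 12734) = √((-1 - 4) + 12734) = √(-5 + 12734) = √12729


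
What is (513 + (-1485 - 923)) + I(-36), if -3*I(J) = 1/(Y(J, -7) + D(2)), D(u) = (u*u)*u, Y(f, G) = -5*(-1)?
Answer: -73906/39 ≈ -1895.0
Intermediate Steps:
Y(f, G) = 5
D(u) = u**3 (D(u) = u**2*u = u**3)
I(J) = -1/39 (I(J) = -1/(3*(5 + 2**3)) = -1/(3*(5 + 8)) = -1/3/13 = -1/3*1/13 = -1/39)
(513 + (-1485 - 923)) + I(-36) = (513 + (-1485 - 923)) - 1/39 = (513 - 2408) - 1/39 = -1895 - 1/39 = -73906/39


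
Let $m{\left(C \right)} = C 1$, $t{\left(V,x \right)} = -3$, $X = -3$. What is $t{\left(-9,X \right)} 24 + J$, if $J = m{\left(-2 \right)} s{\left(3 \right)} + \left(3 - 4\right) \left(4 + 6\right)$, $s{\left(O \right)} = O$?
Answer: $-88$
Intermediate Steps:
$m{\left(C \right)} = C$
$J = -16$ ($J = \left(-2\right) 3 + \left(3 - 4\right) \left(4 + 6\right) = -6 - 10 = -16$)
$t{\left(-9,X \right)} 24 + J = \left(-3\right) 24 - 16 = -72 - 16 = -88$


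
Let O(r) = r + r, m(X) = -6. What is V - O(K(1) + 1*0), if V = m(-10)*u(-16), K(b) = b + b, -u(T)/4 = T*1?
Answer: -388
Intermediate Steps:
u(T) = -4*T
K(b) = 2*b
O(r) = 2*r
V = -384 (V = -(-24)*(-16) = -6*64 = -384)
V - O(K(1) + 1*0) = -384 - 2*(2*1 + 1*0) = -384 - 2*(2 + 0) = -384 - 2*2 = -384 - 1*4 = -384 - 4 = -388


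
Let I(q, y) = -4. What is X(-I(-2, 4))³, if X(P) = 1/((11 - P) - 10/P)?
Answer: 8/729 ≈ 0.010974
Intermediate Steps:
X(P) = 1/(11 - P - 10/P)
X(-I(-2, 4))³ = (-(-1*(-4))/(10 + (-1*(-4))² - (-11)*(-4)))³ = (-1*4/(10 + 4² - 11*4))³ = (-1*4/(10 + 16 - 44))³ = (-1*4/(-18))³ = (-1*4*(-1/18))³ = (2/9)³ = 8/729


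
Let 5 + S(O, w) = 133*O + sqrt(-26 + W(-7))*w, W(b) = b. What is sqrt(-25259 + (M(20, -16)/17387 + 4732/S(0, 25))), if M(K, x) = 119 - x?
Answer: sqrt(173870)*sqrt((1139082887 - 5489726225*I*sqrt(33))/(-1 + 5*I*sqrt(33)))/86935 ≈ 0.10353 - 158.93*I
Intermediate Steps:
S(O, w) = -5 + 133*O + I*w*sqrt(33) (S(O, w) = -5 + (133*O + sqrt(-26 - 7)*w) = -5 + (133*O + sqrt(-33)*w) = -5 + (133*O + (I*sqrt(33))*w) = -5 + (133*O + I*w*sqrt(33)) = -5 + 133*O + I*w*sqrt(33))
sqrt(-25259 + (M(20, -16)/17387 + 4732/S(0, 25))) = sqrt(-25259 + ((119 - 1*(-16))/17387 + 4732/(-5 + 133*0 + I*25*sqrt(33)))) = sqrt(-25259 + ((119 + 16)*(1/17387) + 4732/(-5 + 0 + 25*I*sqrt(33)))) = sqrt(-25259 + (135*(1/17387) + 4732/(-5 + 25*I*sqrt(33)))) = sqrt(-25259 + (135/17387 + 4732/(-5 + 25*I*sqrt(33)))) = sqrt(-439178098/17387 + 4732/(-5 + 25*I*sqrt(33)))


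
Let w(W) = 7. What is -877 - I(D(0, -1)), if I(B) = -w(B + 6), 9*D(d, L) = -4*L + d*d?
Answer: -870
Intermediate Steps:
D(d, L) = -4*L/9 + d**2/9 (D(d, L) = (-4*L + d*d)/9 = (-4*L + d**2)/9 = (d**2 - 4*L)/9 = -4*L/9 + d**2/9)
I(B) = -7 (I(B) = -1*7 = -7)
-877 - I(D(0, -1)) = -877 - 1*(-7) = -877 + 7 = -870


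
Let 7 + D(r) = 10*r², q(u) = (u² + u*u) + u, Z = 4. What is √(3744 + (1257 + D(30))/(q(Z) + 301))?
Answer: √428656586/337 ≈ 61.436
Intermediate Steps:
q(u) = u + 2*u² (q(u) = (u² + u²) + u = 2*u² + u = u + 2*u²)
D(r) = -7 + 10*r²
√(3744 + (1257 + D(30))/(q(Z) + 301)) = √(3744 + (1257 + (-7 + 10*30²))/(4*(1 + 2*4) + 301)) = √(3744 + (1257 + (-7 + 10*900))/(4*(1 + 8) + 301)) = √(3744 + (1257 + (-7 + 9000))/(4*9 + 301)) = √(3744 + (1257 + 8993)/(36 + 301)) = √(3744 + 10250/337) = √(1271978/337) = √428656586/337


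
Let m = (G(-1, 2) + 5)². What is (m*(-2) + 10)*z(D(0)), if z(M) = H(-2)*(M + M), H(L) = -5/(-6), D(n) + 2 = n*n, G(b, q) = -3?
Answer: -20/3 ≈ -6.6667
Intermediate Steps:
D(n) = -2 + n² (D(n) = -2 + n*n = -2 + n²)
m = 4 (m = (-3 + 5)² = 2² = 4)
H(L) = ⅚ (H(L) = -5*(-⅙) = ⅚)
z(M) = 5*M/3 (z(M) = 5*(M + M)/6 = 5*(2*M)/6 = 5*M/3)
(m*(-2) + 10)*z(D(0)) = (4*(-2) + 10)*(5*(-2 + 0²)/3) = (-8 + 10)*(5*(-2 + 0)/3) = 2*((5/3)*(-2)) = 2*(-10/3) = -20/3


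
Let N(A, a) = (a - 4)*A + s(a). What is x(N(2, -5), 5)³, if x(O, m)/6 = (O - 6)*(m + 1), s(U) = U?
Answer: -1137893184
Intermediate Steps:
N(A, a) = a + A*(-4 + a) (N(A, a) = (a - 4)*A + a = (-4 + a)*A + a = A*(-4 + a) + a = a + A*(-4 + a))
x(O, m) = 6*(1 + m)*(-6 + O) (x(O, m) = 6*((O - 6)*(m + 1)) = 6*((-6 + O)*(1 + m)) = 6*((1 + m)*(-6 + O)) = 6*(1 + m)*(-6 + O))
x(N(2, -5), 5)³ = (-36 - 36*5 + 6*(-5 - 4*2 + 2*(-5)) + 6*(-5 - 4*2 + 2*(-5))*5)³ = (-36 - 180 + 6*(-5 - 8 - 10) + 6*(-5 - 8 - 10)*5)³ = (-36 - 180 + 6*(-23) + 6*(-23)*5)³ = (-36 - 180 - 138 - 690)³ = (-1044)³ = -1137893184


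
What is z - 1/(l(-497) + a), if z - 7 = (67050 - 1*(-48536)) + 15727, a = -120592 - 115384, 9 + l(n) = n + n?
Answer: 31120082281/236979 ≈ 1.3132e+5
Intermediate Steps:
l(n) = -9 + 2*n (l(n) = -9 + (n + n) = -9 + 2*n)
a = -235976
z = 131320 (z = 7 + ((67050 - 1*(-48536)) + 15727) = 7 + ((67050 + 48536) + 15727) = 7 + (115586 + 15727) = 7 + 131313 = 131320)
z - 1/(l(-497) + a) = 131320 - 1/((-9 + 2*(-497)) - 235976) = 131320 - 1/((-9 - 994) - 235976) = 131320 - 1/(-1003 - 235976) = 131320 - 1/(-236979) = 131320 - 1*(-1/236979) = 131320 + 1/236979 = 31120082281/236979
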